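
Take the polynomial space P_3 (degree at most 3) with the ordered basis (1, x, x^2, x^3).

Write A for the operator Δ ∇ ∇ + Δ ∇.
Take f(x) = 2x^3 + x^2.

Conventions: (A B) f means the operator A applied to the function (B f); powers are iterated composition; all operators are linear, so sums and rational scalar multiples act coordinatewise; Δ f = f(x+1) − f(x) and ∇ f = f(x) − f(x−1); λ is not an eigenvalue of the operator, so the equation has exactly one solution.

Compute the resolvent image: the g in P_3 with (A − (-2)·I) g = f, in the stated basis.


the result is g(x) = x^3 + (1/2)x^2 - 3x - 7/2

write g with unknown coordinates in the stated basis and equate coefficients in (A − (-2)·I) g = f
solving from the highest basis element down gives g = x^3 + (1/2)x^2 - 3x - 7/2
check: A g = 6x + 7
so A g − (-2)·g = 2x^3 + x^2 = f ✓


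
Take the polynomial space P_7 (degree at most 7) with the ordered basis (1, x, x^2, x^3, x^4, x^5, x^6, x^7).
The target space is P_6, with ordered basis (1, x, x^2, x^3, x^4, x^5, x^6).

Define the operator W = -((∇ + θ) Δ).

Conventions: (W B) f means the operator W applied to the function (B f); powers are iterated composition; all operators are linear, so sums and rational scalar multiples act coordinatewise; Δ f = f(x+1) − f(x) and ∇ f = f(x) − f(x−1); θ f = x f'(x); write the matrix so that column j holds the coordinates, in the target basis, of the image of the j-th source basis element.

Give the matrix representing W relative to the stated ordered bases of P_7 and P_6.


image of 1: 0
image of x: 0
image of x^2: -2x - 2
image of x^3: -6x^2 - 9x
image of x^4: -12x^3 - 24x^2 - 4x - 2
image of x^5: -20x^4 - 50x^3 - 20x^2 - 15x
image of x^6: -30x^5 - 90x^4 - 60x^3 - 60x^2 - 6x - 2
image of x^7: -42x^6 - 147x^5 - 140x^4 - 175x^3 - 42x^2 - 21x
each image's coordinates form column j of the matrix

the matrix is [[0, 0, -2, 0, -2, 0, -2, 0]; [0, 0, -2, -9, -4, -15, -6, -21]; [0, 0, 0, -6, -24, -20, -60, -42]; [0, 0, 0, 0, -12, -50, -60, -175]; [0, 0, 0, 0, 0, -20, -90, -140]; [0, 0, 0, 0, 0, 0, -30, -147]; [0, 0, 0, 0, 0, 0, 0, -42]] (rows listed top to bottom)


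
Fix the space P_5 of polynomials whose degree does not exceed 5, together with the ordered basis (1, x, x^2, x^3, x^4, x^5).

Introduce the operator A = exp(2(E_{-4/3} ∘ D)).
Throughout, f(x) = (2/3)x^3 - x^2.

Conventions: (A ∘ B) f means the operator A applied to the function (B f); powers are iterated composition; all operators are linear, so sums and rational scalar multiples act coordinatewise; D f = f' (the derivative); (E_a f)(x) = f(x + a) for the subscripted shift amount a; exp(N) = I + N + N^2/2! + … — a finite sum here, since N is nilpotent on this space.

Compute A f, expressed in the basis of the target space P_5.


the image equals g(x) = (2/3)x^3 + 3x^2 - (20/3)x - 68/9

order-1 term: 4x^2 - (44/3)x + 112/9
order-2 term: 8x - 76/3
order-3 term: 16/3
the series for exp(2(E_{-4/3} ∘ D)) f terminates at order 3
exp(2(E_{-4/3} ∘ D)) f = (2/3)x^3 + 3x^2 - (20/3)x - 68/9


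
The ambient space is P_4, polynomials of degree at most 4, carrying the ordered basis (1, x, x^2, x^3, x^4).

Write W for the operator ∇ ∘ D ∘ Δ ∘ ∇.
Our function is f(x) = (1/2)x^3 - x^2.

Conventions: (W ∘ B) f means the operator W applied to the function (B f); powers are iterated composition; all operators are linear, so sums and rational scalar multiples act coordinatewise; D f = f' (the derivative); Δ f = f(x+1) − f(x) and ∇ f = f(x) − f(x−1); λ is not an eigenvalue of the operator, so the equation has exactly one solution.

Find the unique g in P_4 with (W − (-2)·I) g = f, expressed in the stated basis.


write g with unknown coordinates in the stated basis and equate coefficients in (W − (-2)·I) g = f
solving from the highest basis element down gives g = (1/4)x^3 - (1/2)x^2
check: W g = 0
so W g − (-2)·g = (1/2)x^3 - x^2 = f ✓

the image equals g(x) = (1/4)x^3 - (1/2)x^2


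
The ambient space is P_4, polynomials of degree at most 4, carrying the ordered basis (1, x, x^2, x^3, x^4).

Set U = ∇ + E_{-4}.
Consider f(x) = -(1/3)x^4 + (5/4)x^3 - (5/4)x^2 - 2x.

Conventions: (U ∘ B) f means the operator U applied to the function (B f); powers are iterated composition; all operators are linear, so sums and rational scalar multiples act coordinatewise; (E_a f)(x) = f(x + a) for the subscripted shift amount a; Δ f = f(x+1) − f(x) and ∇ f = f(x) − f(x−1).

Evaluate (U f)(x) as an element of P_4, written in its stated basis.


the result is g(x) = -(1/3)x^4 + (21/4)x^3 - (85/2)x^2 + (583/4)x - 353/2

∇ f = -(4/3)x^3 + (23/4)x^2 - (91/12)x + 5/6
E_{-4} f = -(1/3)x^4 + (79/12)x^3 - (193/4)x^2 + (460/3)x - 532/3
(∇ + E_{-4}) f = -(1/3)x^4 + (21/4)x^3 - (85/2)x^2 + (583/4)x - 353/2


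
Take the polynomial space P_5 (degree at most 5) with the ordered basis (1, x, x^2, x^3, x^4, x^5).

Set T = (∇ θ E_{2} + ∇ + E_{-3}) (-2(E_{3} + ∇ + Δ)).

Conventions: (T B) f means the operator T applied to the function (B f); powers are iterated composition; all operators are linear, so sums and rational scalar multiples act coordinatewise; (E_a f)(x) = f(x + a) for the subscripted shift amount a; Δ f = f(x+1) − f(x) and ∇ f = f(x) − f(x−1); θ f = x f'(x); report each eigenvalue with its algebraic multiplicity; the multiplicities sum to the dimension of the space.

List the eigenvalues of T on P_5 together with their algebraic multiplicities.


image of 1: -2
image of x: -2x - 8
image of x^2: -2x^2 - 20x - 18
image of x^3: -2x^3 - 36x^2 - 132x - 258
image of x^4: -2x^4 - 56x^3 - 420x^2 - 1664x - 258
image of x^5: -2x^5 - 80x^4 - 960x^3 - 5740x^2 - 5620x - 5066
the matrix is upper triangular; its diagonal is (-2, -2, -2, -2, -2, -2)
for a triangular matrix the eigenvalues are the diagonal entries, with algebraic multiplicity their repetition count

λ = -2 (multiplicity 6)


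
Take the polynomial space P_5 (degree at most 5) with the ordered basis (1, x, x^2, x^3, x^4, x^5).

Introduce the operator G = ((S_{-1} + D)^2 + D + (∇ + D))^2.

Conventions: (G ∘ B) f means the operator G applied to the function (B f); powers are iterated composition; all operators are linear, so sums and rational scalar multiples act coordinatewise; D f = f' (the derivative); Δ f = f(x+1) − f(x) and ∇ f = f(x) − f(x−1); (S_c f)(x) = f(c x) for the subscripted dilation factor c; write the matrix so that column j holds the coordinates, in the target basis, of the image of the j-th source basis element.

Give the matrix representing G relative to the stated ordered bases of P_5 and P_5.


image of 1: 1
image of x: x + 6
image of x^2: x^2 + 12x + 20
image of x^3: x^3 + 18x^2 + 60x + 20
image of x^4: x^4 + 24x^3 + 120x^2 + 80x + 28
image of x^5: x^5 + 30x^4 + 200x^3 + 200x^2 + 140x - 8
each image's coordinates form column j of the matrix

the matrix is [[1, 6, 20, 20, 28, -8]; [0, 1, 12, 60, 80, 140]; [0, 0, 1, 18, 120, 200]; [0, 0, 0, 1, 24, 200]; [0, 0, 0, 0, 1, 30]; [0, 0, 0, 0, 0, 1]] (rows listed top to bottom)


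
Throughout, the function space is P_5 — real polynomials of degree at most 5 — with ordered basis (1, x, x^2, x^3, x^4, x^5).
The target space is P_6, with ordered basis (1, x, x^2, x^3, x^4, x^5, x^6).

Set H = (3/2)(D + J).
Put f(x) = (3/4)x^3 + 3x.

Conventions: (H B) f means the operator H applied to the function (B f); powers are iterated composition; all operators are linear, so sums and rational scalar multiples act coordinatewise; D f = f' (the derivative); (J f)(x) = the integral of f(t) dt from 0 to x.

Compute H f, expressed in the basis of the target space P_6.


the image equals g(x) = (9/32)x^4 + (45/8)x^2 + 9/2

D f = (9/4)x^2 + 3
J f = (3/16)x^4 + (3/2)x^2
(D + J) f = (3/16)x^4 + (15/4)x^2 + 3
((3/2)(D + J)) f = (9/32)x^4 + (45/8)x^2 + 9/2


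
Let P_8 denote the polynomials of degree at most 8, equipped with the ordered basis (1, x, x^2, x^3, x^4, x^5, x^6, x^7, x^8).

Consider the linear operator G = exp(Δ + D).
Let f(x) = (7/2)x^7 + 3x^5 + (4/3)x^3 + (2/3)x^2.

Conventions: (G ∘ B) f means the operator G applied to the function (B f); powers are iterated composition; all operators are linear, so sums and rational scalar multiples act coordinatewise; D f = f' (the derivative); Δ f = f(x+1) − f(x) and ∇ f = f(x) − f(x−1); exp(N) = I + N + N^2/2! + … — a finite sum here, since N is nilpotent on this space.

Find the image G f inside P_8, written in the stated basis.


the result is g(x) = (7/2)x^7 + 49x^6 + (741/2)x^5 + (3735/2)x^4 + (19564/3)x^3 + (92275/6)x^2 + (133735/6)x + 45367/3

order-1 term: 49x^6 + (147/2)x^5 + (305/2)x^4 + (305/2)x^3 + (223/2)x^2 + (277/6)x + 17/2
order-2 term: 294x^5 + 735x^4 + (2935/2)x^3 + 1650x^2 + (2175/2)x + 947/3
order-3 term: 980x^4 + 2940x^3 + 5385x^2 + (10275/2)x + 12643/6
order-4 term: 1960x^3 + 5880x^2 + 8570x + 4895
order-5 term: 2352x^2 + 5880x + 4996
order-6 term: 1568x + 2352
order-7 term: 448
the series for exp(Δ + D) f terminates at order 7
exp(Δ + D) f = (7/2)x^7 + 49x^6 + (741/2)x^5 + (3735/2)x^4 + (19564/3)x^3 + (92275/6)x^2 + (133735/6)x + 45367/3


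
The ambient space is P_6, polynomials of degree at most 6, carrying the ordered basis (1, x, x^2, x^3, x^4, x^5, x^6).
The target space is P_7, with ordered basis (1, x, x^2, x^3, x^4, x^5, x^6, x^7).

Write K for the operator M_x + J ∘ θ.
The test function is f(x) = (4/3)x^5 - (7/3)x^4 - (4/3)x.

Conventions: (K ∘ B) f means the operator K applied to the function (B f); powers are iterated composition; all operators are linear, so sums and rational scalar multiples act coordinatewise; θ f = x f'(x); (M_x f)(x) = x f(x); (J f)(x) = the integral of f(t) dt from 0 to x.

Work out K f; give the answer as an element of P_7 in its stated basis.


the result is g(x) = (22/9)x^6 - (21/5)x^5 - 2x^2

M_x f = (4/3)x^6 - (7/3)x^5 - (4/3)x^2
θ f = (20/3)x^5 - (28/3)x^4 - (4/3)x
J θ f = (10/9)x^6 - (28/15)x^5 - (2/3)x^2
(M_x + J ∘ θ) f = (22/9)x^6 - (21/5)x^5 - 2x^2


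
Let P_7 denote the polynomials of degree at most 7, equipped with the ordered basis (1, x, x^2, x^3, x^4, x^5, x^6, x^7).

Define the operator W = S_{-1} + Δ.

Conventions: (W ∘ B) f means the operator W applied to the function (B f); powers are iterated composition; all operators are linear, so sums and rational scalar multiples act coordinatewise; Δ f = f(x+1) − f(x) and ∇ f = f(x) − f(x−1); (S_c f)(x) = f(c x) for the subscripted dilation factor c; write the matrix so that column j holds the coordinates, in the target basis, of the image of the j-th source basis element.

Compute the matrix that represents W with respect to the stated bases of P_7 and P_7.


the matrix is [[1, 1, 1, 1, 1, 1, 1, 1]; [0, -1, 2, 3, 4, 5, 6, 7]; [0, 0, 1, 3, 6, 10, 15, 21]; [0, 0, 0, -1, 4, 10, 20, 35]; [0, 0, 0, 0, 1, 5, 15, 35]; [0, 0, 0, 0, 0, -1, 6, 21]; [0, 0, 0, 0, 0, 0, 1, 7]; [0, 0, 0, 0, 0, 0, 0, -1]] (rows listed top to bottom)

image of 1: 1
image of x: -x + 1
image of x^2: x^2 + 2x + 1
image of x^3: -x^3 + 3x^2 + 3x + 1
image of x^4: x^4 + 4x^3 + 6x^2 + 4x + 1
image of x^5: -x^5 + 5x^4 + 10x^3 + 10x^2 + 5x + 1
image of x^6: x^6 + 6x^5 + 15x^4 + 20x^3 + 15x^2 + 6x + 1
image of x^7: -x^7 + 7x^6 + 21x^5 + 35x^4 + 35x^3 + 21x^2 + 7x + 1
each image's coordinates form column j of the matrix


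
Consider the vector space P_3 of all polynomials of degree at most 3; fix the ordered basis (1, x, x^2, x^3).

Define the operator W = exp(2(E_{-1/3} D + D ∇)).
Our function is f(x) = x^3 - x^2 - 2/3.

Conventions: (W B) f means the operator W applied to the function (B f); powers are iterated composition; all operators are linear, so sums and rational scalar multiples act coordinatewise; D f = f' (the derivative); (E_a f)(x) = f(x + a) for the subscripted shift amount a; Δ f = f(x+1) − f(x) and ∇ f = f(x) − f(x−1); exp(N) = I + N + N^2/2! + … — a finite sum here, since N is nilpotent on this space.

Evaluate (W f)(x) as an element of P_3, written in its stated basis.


g(x) = x^3 + 5x^2 + 16x + 34/3

order-1 term: 6x^2 + 4x - 8
order-2 term: 12x + 12
order-3 term: 8
the series for exp(2(E_{-1/3} D + D ∇)) f terminates at order 3
exp(2(E_{-1/3} D + D ∇)) f = x^3 + 5x^2 + 16x + 34/3


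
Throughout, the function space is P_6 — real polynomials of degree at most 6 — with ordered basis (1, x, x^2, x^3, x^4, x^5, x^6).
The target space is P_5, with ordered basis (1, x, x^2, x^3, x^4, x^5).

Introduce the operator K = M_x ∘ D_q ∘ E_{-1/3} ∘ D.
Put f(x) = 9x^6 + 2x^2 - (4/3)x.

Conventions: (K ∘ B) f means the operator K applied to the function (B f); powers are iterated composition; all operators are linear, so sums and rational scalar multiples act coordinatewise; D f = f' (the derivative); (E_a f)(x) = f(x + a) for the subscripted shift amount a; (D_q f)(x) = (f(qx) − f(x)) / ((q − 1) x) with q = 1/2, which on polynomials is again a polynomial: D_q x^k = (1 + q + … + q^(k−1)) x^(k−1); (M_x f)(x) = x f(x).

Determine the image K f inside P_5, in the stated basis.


the result is g(x) = (837/8)x^5 - (675/4)x^4 + 105x^3 - 30x^2 + (22/3)x

D f = 54x^5 + 4x - 4/3
E_{-1/3} D f = 54x^5 - 90x^4 + 60x^3 - 20x^2 + (22/3)x - 26/9
D_q (E_{-1/3} ∘ D) f = (837/8)x^4 - (675/4)x^3 + 105x^2 - 30x + 22/3
M_x D_q (E_{-1/3} ∘ D) f = (837/8)x^5 - (675/4)x^4 + 105x^3 - 30x^2 + (22/3)x


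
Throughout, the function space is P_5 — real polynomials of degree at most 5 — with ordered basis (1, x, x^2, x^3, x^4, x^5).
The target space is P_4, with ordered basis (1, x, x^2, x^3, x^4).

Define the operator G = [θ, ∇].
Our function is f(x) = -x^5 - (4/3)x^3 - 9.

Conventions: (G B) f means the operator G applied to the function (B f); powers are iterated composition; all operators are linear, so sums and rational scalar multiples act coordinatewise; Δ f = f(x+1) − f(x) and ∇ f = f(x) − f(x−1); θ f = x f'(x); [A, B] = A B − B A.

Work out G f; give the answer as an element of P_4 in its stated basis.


∇ f = -5x^4 + 10x^3 - 14x^2 + 9x - 7/3
θ ∇ f = -20x^4 + 30x^3 - 28x^2 + 9x
θ f = -5x^5 - 4x^3
∇ θ f = -25x^4 + 50x^3 - 62x^2 + 37x - 9
[θ, ∇] f = 5x^4 - 20x^3 + 34x^2 - 28x + 9

the result is g(x) = 5x^4 - 20x^3 + 34x^2 - 28x + 9


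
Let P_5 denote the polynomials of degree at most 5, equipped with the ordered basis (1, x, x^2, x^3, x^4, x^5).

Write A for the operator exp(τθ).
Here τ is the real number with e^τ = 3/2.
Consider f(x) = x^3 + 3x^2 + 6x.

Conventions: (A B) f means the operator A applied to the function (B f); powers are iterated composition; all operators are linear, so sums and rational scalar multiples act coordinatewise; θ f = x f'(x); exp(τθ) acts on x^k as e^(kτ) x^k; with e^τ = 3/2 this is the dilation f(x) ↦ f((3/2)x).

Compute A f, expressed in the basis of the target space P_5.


exp(τθ) x^k = e^(kτ) x^k; with e^τ = 3/2 this sends x^k to (3/2)^k x^k
x ↦ 3/2 x
x^2 ↦ 9/4 x^2
x^3 ↦ 27/8 x^3
applying this coordinatewise to f: exp(τθ) f = (27/8)x^3 + (27/4)x^2 + 9x

the result is g(x) = (27/8)x^3 + (27/4)x^2 + 9x


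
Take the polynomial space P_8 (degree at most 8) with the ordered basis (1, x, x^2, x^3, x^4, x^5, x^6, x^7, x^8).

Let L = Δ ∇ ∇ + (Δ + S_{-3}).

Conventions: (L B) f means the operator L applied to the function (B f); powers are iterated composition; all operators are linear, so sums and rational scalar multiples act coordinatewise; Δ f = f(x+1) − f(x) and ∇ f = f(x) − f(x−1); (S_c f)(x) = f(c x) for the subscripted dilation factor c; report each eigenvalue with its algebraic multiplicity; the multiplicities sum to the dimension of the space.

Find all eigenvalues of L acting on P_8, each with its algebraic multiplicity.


λ = -2187 (multiplicity 1), λ = -243 (multiplicity 1), λ = -27 (multiplicity 1), λ = -3 (multiplicity 1), λ = 1 (multiplicity 1), λ = 9 (multiplicity 1), λ = 81 (multiplicity 1), λ = 729 (multiplicity 1), λ = 6561 (multiplicity 1)

image of 1: 1
image of x: -3x + 1
image of x^2: 9x^2 + 2x + 1
image of x^3: -27x^3 + 3x^2 + 3x + 7
image of x^4: 81x^4 + 4x^3 + 6x^2 + 28x - 11
image of x^5: -243x^5 + 5x^4 + 10x^3 + 70x^2 - 55x + 31
image of x^6: 729x^6 + 6x^5 + 15x^4 + 140x^3 - 165x^2 + 186x - 59
image of x^7: -2187x^7 + 7x^6 + 21x^5 + 245x^4 - 385x^3 + 651x^2 - 413x + 127
image of x^8: 6561x^8 + 8x^7 + 28x^6 + 392x^5 - 770x^4 + 1736x^3 - 1652x^2 + 1016x - 251
the matrix is upper triangular; its diagonal is (1, -3, 9, -27, 81, -243, 729, -2187, 6561)
for a triangular matrix the eigenvalues are the diagonal entries, with algebraic multiplicity their repetition count


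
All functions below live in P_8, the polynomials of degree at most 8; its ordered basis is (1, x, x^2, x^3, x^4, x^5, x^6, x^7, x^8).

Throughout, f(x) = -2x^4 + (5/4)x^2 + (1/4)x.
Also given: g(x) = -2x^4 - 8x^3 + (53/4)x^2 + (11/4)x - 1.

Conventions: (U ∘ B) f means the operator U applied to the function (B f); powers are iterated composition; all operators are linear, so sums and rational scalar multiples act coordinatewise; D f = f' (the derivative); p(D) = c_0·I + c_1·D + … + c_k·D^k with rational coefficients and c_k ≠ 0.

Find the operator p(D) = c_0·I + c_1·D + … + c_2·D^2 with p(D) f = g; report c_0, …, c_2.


D^0 f = -2x^4 + (5/4)x^2 + (1/4)x
D^1 f = -8x^3 + (5/2)x + 1/4
D^2 f = -24x^2 + 5/2
matching coefficients of g against c_0 f + c_1 Df + … from the top degree down determines the c_i
solution: c_0 = 1, c_1 = 1, c_2 = -1/2

p(D) = I + D − (1/2)·D^2, i.e. c_0 = 1, c_1 = 1, c_2 = -1/2


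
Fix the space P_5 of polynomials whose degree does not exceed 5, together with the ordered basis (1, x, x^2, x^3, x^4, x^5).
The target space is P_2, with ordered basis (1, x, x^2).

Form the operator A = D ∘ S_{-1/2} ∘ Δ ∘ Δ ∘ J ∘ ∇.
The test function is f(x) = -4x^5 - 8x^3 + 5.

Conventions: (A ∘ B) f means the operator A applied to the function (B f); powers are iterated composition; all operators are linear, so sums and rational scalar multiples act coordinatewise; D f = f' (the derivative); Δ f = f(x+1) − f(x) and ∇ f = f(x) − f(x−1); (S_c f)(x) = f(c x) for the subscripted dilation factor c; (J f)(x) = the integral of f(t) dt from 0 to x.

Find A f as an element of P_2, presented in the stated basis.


the result is g(x) = 30x^2 - 60x + 84

∇ f = -20x^4 + 40x^3 - 64x^2 + 44x - 12
J ∇ f = -4x^5 + 10x^4 - (64/3)x^3 + 22x^2 - 12x
Δ J ∇ f = -20x^4 - 44x^2 - 16/3
Δ Δ J ∇ f = -80x^3 - 120x^2 - 168x - 64
S_{-1/2} (Δ ∘ Δ ∘ J) ∇ f = 10x^3 - 30x^2 + 84x - 64
D S_{-1/2} (Δ ∘ Δ ∘ J) ∇ f = 30x^2 - 60x + 84


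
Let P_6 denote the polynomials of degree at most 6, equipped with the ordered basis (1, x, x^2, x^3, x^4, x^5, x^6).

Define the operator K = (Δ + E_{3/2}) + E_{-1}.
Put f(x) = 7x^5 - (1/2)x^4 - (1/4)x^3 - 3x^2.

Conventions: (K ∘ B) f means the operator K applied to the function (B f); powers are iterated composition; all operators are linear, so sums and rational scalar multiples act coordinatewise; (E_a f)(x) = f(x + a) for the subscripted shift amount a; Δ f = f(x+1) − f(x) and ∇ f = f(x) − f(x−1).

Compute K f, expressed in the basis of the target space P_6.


the result is g(x) = 14x^5 + (103/2)x^4 + 294x^3 + (1731/8)x^2 + (913/4)x + 1153/32

Δ f = 35x^4 + 68x^3 + (265/4)x^2 + (105/4)x + 13/4
E_{3/2} f = 7x^5 + 52x^4 + (617/4)x^3 + (1803/8)x^2 + (639/4)x + 1377/32
(Δ + E_{3/2}) f = 7x^5 + 87x^4 + (889/4)x^3 + (2333/8)x^2 + 186x + 1481/32
E_{-1} f = 7x^5 - (71/2)x^4 + (287/4)x^3 - (301/4)x^2 + (169/4)x - 41/4
((Δ + E_{3/2}) + E_{-1}) f = 14x^5 + (103/2)x^4 + 294x^3 + (1731/8)x^2 + (913/4)x + 1153/32


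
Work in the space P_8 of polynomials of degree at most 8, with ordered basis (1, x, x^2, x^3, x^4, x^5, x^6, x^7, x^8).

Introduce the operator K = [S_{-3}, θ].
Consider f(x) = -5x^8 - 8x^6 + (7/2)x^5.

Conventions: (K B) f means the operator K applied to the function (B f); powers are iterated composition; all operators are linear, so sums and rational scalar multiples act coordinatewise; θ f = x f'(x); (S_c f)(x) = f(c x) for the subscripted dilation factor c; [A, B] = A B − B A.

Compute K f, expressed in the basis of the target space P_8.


θ f = -40x^8 - 48x^6 + (35/2)x^5
S_{-3} θ f = -262440x^8 - 34992x^6 - (8505/2)x^5
S_{-3} f = -32805x^8 - 5832x^6 - (1701/2)x^5
θ S_{-3} f = -262440x^8 - 34992x^6 - (8505/2)x^5
[S_{-3}, θ] f = 0

the image equals g(x) = 0


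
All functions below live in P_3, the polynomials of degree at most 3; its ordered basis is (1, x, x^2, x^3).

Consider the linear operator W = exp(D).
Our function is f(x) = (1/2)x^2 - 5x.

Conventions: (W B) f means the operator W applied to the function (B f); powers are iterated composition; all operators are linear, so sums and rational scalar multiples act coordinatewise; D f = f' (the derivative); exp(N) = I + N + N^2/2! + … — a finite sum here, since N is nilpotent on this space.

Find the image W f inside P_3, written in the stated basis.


the image equals g(x) = (1/2)x^2 - 4x - 9/2

order-1 term: x - 5
order-2 term: 1/2
the series for exp(D) f terminates at order 2
exp(D) f = (1/2)x^2 - 4x - 9/2


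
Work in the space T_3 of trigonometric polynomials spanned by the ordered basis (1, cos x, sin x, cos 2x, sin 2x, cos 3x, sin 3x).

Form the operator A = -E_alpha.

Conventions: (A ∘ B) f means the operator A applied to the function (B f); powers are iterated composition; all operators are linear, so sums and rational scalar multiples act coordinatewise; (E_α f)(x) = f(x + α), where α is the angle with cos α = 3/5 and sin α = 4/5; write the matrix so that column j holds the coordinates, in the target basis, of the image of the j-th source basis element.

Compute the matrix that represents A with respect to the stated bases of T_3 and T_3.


image of 1: -1
image of cos x: -(3/5)cos x + (4/5)sin x
image of sin x: -(4/5)cos x - (3/5)sin x
image of cos 2x: (7/25)cos 2x + (24/25)sin 2x
image of sin 2x: -(24/25)cos 2x + (7/25)sin 2x
image of cos 3x: (117/125)cos 3x + (44/125)sin 3x
image of sin 3x: -(44/125)cos 3x + (117/125)sin 3x
each image's coordinates form column j of the matrix

the matrix is [[-1, 0, 0, 0, 0, 0, 0]; [0, -3/5, -4/5, 0, 0, 0, 0]; [0, 4/5, -3/5, 0, 0, 0, 0]; [0, 0, 0, 7/25, -24/25, 0, 0]; [0, 0, 0, 24/25, 7/25, 0, 0]; [0, 0, 0, 0, 0, 117/125, -44/125]; [0, 0, 0, 0, 0, 44/125, 117/125]] (rows listed top to bottom)


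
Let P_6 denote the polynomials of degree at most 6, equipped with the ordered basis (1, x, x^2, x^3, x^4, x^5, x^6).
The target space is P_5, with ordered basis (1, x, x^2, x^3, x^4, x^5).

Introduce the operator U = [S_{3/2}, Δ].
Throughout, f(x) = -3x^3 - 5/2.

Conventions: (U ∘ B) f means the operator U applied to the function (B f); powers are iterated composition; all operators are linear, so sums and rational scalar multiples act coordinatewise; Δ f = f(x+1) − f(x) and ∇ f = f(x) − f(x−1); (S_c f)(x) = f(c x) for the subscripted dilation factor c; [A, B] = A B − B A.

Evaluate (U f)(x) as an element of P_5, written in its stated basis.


Δ f = -9x^2 - 9x - 3
S_{3/2} Δ f = -(81/4)x^2 - (27/2)x - 3
S_{3/2} f = -(81/8)x^3 - 5/2
Δ S_{3/2} f = -(243/8)x^2 - (243/8)x - 81/8
[S_{3/2}, Δ] f = (81/8)x^2 + (135/8)x + 57/8

g(x) = (81/8)x^2 + (135/8)x + 57/8


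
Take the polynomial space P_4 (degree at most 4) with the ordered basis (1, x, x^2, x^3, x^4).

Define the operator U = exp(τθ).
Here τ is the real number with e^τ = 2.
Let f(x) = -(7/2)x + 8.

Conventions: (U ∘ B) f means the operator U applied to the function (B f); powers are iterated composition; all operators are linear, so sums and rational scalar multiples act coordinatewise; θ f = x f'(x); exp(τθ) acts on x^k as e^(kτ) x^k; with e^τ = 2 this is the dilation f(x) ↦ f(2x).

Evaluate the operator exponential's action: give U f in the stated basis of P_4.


exp(τθ) x^k = e^(kτ) x^k; with e^τ = 2 this sends x^k to 2^k x^k
x ↦ 2 x
applying this coordinatewise to f: exp(τθ) f = -7x + 8

g(x) = -7x + 8


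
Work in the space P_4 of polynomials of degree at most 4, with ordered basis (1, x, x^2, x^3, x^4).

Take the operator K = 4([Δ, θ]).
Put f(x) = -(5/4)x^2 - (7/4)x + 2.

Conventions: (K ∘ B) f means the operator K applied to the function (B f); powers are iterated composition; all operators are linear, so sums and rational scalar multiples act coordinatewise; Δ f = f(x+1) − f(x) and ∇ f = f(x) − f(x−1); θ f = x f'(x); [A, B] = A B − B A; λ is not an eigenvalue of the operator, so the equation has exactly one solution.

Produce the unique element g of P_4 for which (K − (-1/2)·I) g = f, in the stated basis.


the image equals g(x) = -(5/2)x^2 + (73/2)x - 248

write g with unknown coordinates in the stated basis and equate coefficients in (K − (-1/2)·I) g = f
solving from the highest basis element down gives g = -(5/2)x^2 + (73/2)x - 248
check: K g = -20x + 126
so K g − (-1/2)·g = -(5/4)x^2 - (7/4)x + 2 = f ✓


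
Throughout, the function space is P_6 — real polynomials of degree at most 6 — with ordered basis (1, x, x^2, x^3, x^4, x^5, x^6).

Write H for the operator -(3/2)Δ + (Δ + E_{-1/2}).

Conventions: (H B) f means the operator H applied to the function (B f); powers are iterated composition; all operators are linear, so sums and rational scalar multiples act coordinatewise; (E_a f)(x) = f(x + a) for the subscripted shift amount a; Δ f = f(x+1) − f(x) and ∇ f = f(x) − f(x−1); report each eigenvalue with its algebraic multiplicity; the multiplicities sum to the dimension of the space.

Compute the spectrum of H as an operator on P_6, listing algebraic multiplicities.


image of 1: 1
image of x: x - 1
image of x^2: x^2 - 2x - 1/4
image of x^3: x^3 - 3x^2 - (3/4)x - 5/8
image of x^4: x^4 - 4x^3 - (3/2)x^2 - (5/2)x - 7/16
image of x^5: x^5 - 5x^4 - (5/2)x^3 - (25/4)x^2 - (35/16)x - 17/32
image of x^6: x^6 - 6x^5 - (15/4)x^4 - (25/2)x^3 - (105/16)x^2 - (51/16)x - 31/64
the matrix is upper triangular; its diagonal is (1, 1, 1, 1, 1, 1, 1)
for a triangular matrix the eigenvalues are the diagonal entries, with algebraic multiplicity their repetition count

λ = 1 (multiplicity 7)


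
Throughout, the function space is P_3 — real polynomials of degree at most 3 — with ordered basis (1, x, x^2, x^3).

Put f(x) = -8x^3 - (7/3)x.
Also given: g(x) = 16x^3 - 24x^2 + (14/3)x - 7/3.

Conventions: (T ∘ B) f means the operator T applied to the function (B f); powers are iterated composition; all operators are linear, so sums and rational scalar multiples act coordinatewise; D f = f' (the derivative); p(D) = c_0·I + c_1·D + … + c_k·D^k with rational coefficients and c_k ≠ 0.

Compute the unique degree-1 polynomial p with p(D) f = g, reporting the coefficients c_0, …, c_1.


c_0 = -2, c_1 = 1

D^0 f = -8x^3 - (7/3)x
D^1 f = -24x^2 - 7/3
matching coefficients of g against c_0 f + c_1 Df + … from the top degree down determines the c_i
solution: c_0 = -2, c_1 = 1


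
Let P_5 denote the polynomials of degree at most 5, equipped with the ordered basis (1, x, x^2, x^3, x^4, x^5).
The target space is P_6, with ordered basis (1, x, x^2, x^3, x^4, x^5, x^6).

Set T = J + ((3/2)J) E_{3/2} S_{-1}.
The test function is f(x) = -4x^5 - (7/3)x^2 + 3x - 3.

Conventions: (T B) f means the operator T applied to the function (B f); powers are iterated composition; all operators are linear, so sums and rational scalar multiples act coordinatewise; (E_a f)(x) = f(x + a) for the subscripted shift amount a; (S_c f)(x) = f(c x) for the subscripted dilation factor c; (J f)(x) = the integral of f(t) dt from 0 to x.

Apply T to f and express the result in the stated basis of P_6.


the image equals g(x) = (1/3)x^6 + 9x^5 + (135/4)x^4 + (590/9)x^3 + (1119/16)x^2 + (375/16)x

J f = -(2/3)x^6 - (7/9)x^3 + (3/2)x^2 - 3x
S_{-1} f = 4x^5 - (7/3)x^2 - 3x - 3
E_{3/2} S_{-1} f = 4x^5 + 30x^4 + 90x^3 + (398/3)x^2 + (365/4)x + 141/8
J (E_{3/2} S_{-1}) f = (2/3)x^6 + 6x^5 + (45/2)x^4 + (398/9)x^3 + (365/8)x^2 + (141/8)x
((3/2)J) (E_{3/2} S_{-1}) f = x^6 + 9x^5 + (135/4)x^4 + (199/3)x^3 + (1095/16)x^2 + (423/16)x
(J + ((3/2)J) E_{3/2} S_{-1}) f = (1/3)x^6 + 9x^5 + (135/4)x^4 + (590/9)x^3 + (1119/16)x^2 + (375/16)x


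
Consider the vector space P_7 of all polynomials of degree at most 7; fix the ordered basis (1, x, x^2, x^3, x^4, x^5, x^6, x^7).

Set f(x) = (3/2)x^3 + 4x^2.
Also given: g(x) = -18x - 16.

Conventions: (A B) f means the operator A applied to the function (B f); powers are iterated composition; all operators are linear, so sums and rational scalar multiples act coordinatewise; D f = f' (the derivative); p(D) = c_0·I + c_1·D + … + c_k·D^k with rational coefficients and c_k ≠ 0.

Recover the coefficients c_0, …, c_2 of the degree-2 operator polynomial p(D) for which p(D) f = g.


D^0 f = (3/2)x^3 + 4x^2
D^1 f = (9/2)x^2 + 8x
D^2 f = 9x + 8
matching coefficients of g against c_0 f + c_1 Df + … from the top degree down determines the c_i
solution: c_0 = 0, c_1 = 0, c_2 = -2

p(D) = -2·D^2, i.e. c_0 = 0, c_1 = 0, c_2 = -2


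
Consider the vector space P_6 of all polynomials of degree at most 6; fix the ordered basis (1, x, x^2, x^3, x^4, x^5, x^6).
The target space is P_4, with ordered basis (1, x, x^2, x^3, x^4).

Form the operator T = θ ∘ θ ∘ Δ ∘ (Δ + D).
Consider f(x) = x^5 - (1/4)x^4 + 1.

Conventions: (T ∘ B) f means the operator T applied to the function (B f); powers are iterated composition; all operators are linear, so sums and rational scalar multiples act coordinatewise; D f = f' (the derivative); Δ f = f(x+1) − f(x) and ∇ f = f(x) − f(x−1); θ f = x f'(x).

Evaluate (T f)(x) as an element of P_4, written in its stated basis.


Δ f = 5x^4 + 9x^3 + (17/2)x^2 + 4x + 3/4
D f = 5x^4 - x^3
(Δ + D) f = 10x^4 + 8x^3 + (17/2)x^2 + 4x + 3/4
Δ (Δ + D) f = 40x^3 + 84x^2 + 81x + 61/2
θ Δ (Δ + D) f = 120x^3 + 168x^2 + 81x
θ θ Δ (Δ + D) f = 360x^3 + 336x^2 + 81x

the result is g(x) = 360x^3 + 336x^2 + 81x


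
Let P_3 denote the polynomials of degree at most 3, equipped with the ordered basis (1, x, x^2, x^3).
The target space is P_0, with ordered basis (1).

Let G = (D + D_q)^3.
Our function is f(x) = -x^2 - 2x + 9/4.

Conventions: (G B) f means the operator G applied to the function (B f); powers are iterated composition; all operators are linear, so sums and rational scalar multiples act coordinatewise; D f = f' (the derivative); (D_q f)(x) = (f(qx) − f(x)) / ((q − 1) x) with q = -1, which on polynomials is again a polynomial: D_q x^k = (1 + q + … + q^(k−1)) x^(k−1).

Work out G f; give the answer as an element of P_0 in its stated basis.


D f = -2x - 2
D_q f = -2
(D + D_q) f = -2x - 4
D (D + D_q) f = -2
D_q (D + D_q) f = -2
(D + D_q) (D + D_q) f = -4
D (D + D_q) (D + D_q) f = 0
D_q (D + D_q) (D + D_q) f = 0
(D + D_q) (D + D_q) (D + D_q) f = 0

the image equals g(x) = 0


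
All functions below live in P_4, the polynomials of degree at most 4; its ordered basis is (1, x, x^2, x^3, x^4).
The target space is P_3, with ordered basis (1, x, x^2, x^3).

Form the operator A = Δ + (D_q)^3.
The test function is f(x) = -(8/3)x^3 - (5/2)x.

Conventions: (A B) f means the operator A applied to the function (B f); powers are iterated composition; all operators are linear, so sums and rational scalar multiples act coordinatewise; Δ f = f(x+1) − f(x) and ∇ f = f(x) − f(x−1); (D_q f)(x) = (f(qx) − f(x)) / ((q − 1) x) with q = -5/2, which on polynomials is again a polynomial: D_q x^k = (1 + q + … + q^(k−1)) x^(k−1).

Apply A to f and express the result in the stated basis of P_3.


Δ f = -8x^2 - 8x - 31/6
D_q f = -(38/3)x^2 - 5/2
D_q D_q f = 19x
D_q D_q D_q f = 19
(Δ + (D_q)^3) f = -8x^2 - 8x + 83/6

g(x) = -8x^2 - 8x + 83/6


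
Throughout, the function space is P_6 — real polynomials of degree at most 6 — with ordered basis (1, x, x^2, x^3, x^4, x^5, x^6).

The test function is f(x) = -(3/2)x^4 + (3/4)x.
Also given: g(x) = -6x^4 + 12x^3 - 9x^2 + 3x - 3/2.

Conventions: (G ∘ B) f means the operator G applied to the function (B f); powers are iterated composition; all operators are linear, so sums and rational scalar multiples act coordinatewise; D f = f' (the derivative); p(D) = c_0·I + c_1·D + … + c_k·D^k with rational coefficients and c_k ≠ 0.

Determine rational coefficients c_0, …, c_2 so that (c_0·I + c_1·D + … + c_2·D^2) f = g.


D^0 f = -(3/2)x^4 + (3/4)x
D^1 f = -6x^3 + 3/4
D^2 f = -18x^2
matching coefficients of g against c_0 f + c_1 Df + … from the top degree down determines the c_i
solution: c_0 = 4, c_1 = -2, c_2 = 1/2

p(D) = 4·I − 2·D + (1/2)·D^2, i.e. c_0 = 4, c_1 = -2, c_2 = 1/2


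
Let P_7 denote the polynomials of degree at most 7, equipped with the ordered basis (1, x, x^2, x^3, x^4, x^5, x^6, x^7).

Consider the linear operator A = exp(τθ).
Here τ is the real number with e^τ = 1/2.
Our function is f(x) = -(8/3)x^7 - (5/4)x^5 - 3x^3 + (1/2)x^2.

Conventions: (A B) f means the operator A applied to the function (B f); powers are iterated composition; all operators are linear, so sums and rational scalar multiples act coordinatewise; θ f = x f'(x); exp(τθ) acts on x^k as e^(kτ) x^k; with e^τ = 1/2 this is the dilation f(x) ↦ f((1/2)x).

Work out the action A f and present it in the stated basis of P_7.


exp(τθ) x^k = e^(kτ) x^k; with e^τ = 1/2 this sends x^k to (1/2)^k x^k
x^2 ↦ 1/4 x^2
x^3 ↦ 1/8 x^3
x^5 ↦ 1/32 x^5
x^7 ↦ 1/128 x^7
applying this coordinatewise to f: exp(τθ) f = -(1/48)x^7 - (5/128)x^5 - (3/8)x^3 + (1/8)x^2

the result is g(x) = -(1/48)x^7 - (5/128)x^5 - (3/8)x^3 + (1/8)x^2


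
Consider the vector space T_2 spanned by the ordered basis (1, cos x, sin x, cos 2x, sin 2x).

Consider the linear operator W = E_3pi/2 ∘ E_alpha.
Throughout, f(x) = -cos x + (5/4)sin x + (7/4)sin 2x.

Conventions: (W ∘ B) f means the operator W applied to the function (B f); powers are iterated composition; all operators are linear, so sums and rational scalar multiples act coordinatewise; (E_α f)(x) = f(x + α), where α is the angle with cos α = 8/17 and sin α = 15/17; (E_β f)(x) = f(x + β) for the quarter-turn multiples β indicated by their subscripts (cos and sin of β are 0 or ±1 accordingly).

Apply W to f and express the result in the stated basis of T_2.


E_alpha f = (43/68)cos x + (25/17)sin x + (420/289)cos 2x - (1127/1156)sin 2x
E_3pi/2 E_alpha f = -(25/17)cos x + (43/68)sin x - (420/289)cos 2x + (1127/1156)sin 2x

the image equals g(x) = -(25/17)cos x + (43/68)sin x - (420/289)cos 2x + (1127/1156)sin 2x


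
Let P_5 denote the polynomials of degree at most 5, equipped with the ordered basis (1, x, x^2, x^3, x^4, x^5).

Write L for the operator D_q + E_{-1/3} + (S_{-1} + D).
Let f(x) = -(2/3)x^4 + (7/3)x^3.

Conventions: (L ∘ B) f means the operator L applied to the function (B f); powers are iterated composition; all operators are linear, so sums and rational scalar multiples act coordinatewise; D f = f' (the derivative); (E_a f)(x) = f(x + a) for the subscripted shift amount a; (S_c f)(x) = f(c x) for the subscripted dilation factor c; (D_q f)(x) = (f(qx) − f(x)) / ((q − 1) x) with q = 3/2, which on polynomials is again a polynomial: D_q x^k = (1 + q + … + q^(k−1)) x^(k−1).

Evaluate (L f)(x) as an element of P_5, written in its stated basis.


D_q f = -(65/12)x^3 + (133/12)x^2
E_{-1/3} f = -(2/3)x^4 + (29/9)x^3 - (25/9)x^2 + (71/81)x - 23/243
S_{-1} f = -(2/3)x^4 - (7/3)x^3
D f = -(8/3)x^3 + 7x^2
(S_{-1} + D) f = -(2/3)x^4 - 5x^3 + 7x^2
(D_q + E_{-1/3} + (S_{-1} + D)) f = -(4/3)x^4 - (259/36)x^3 + (551/36)x^2 + (71/81)x - 23/243

the image equals g(x) = -(4/3)x^4 - (259/36)x^3 + (551/36)x^2 + (71/81)x - 23/243


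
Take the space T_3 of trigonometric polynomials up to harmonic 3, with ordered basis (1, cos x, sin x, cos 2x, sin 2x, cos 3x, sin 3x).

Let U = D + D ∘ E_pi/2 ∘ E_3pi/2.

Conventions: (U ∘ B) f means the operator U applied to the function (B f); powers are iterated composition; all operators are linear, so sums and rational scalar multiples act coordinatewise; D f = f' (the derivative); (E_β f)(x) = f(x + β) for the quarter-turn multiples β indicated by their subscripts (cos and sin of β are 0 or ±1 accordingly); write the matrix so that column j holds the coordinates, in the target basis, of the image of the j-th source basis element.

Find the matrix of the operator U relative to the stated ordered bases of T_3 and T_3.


image of 1: 0
image of cos x: -2sin x
image of sin x: 2cos x
image of cos 2x: -4sin 2x
image of sin 2x: 4cos 2x
image of cos 3x: -6sin 3x
image of sin 3x: 6cos 3x
each image's coordinates form column j of the matrix

the matrix is [[0, 0, 0, 0, 0, 0, 0]; [0, 0, 2, 0, 0, 0, 0]; [0, -2, 0, 0, 0, 0, 0]; [0, 0, 0, 0, 4, 0, 0]; [0, 0, 0, -4, 0, 0, 0]; [0, 0, 0, 0, 0, 0, 6]; [0, 0, 0, 0, 0, -6, 0]] (rows listed top to bottom)


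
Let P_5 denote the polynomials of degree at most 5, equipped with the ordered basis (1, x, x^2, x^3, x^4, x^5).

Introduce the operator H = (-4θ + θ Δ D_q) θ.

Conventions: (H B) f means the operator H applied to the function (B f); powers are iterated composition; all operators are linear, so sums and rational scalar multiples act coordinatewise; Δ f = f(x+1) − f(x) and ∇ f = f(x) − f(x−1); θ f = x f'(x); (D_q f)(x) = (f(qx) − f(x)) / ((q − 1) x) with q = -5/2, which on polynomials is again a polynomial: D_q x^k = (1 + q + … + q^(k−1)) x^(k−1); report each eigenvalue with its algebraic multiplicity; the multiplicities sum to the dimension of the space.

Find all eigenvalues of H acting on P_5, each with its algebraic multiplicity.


λ = -100 (multiplicity 1), λ = -64 (multiplicity 1), λ = -36 (multiplicity 1), λ = -16 (multiplicity 1), λ = -4 (multiplicity 1), λ = 0 (multiplicity 1)

image of 1: 0
image of x: -4x
image of x^2: -16x^2
image of x^3: -36x^3 + (57/2)x
image of x^4: -64x^4 - 261x^2 - (261/2)x
image of x^5: -100x^5 + (6765/4)x^3 + (6765/4)x^2 + (2255/4)x
the matrix is upper triangular; its diagonal is (0, -4, -16, -36, -64, -100)
for a triangular matrix the eigenvalues are the diagonal entries, with algebraic multiplicity their repetition count


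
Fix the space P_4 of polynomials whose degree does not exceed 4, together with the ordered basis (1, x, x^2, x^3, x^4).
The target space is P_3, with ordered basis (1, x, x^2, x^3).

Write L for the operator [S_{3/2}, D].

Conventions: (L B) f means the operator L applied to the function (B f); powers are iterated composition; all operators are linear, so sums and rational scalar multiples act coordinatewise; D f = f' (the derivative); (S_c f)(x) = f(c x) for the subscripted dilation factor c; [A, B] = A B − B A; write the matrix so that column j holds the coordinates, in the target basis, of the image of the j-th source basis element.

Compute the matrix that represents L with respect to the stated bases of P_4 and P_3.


the matrix is [[0, -1/2, 0, 0, 0]; [0, 0, -3/2, 0, 0]; [0, 0, 0, -27/8, 0]; [0, 0, 0, 0, -27/4]] (rows listed top to bottom)

image of 1: 0
image of x: -1/2
image of x^2: -(3/2)x
image of x^3: -(27/8)x^2
image of x^4: -(27/4)x^3
each image's coordinates form column j of the matrix


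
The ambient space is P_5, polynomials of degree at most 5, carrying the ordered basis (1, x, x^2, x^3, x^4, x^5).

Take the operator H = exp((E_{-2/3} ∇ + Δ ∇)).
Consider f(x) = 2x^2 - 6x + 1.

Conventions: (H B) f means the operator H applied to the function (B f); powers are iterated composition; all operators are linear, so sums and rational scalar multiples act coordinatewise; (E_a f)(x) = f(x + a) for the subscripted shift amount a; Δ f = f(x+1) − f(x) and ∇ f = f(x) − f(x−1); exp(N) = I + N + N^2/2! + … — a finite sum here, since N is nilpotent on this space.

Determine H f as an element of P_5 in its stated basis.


the image equals g(x) = 2x^2 - 2x - 11/3

order-1 term: 4x - 20/3
order-2 term: 2
the series for exp((E_{-2/3} ∇ + Δ ∇)) f terminates at order 2
exp((E_{-2/3} ∇ + Δ ∇)) f = 2x^2 - 2x - 11/3


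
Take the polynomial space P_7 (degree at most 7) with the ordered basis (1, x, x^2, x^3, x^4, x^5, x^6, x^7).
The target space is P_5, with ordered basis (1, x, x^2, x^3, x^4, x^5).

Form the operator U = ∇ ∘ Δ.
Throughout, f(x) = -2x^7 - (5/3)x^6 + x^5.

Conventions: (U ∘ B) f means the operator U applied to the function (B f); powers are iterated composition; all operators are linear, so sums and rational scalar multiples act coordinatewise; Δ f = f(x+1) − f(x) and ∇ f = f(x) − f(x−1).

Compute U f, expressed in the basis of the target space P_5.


Δ f = -14x^6 - 52x^5 - 90x^4 - (280/3)x^3 - 57x^2 - 19x - 8/3
∇ Δ f = -84x^5 - 50x^4 - 120x^3 - 50x^2 - 18x - 10/3

g(x) = -84x^5 - 50x^4 - 120x^3 - 50x^2 - 18x - 10/3
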